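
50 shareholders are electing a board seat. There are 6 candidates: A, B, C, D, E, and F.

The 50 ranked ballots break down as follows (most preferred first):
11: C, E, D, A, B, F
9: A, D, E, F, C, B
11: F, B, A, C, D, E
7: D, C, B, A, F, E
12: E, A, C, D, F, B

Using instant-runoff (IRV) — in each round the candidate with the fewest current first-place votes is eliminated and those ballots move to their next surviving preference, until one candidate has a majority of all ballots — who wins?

C

Round 1: A 9, B 0, C 11, D 7, E 12, F 11. B eliminated.
Round 2: A 9, C 11, D 7, E 12, F 11. D eliminated.
Round 3: A 9, C 18, E 12, F 11. A eliminated.
Round 4: C 18, E 21, F 11. F eliminated.
Round 5: C 29, E 21. C has a majority (≥26).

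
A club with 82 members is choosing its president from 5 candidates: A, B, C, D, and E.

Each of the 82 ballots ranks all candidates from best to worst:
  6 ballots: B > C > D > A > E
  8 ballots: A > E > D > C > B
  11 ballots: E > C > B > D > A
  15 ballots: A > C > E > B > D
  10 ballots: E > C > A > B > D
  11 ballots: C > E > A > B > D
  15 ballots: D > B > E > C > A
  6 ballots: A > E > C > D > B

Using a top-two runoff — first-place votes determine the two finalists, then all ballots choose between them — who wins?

Round 1 first-place votes: A 29, B 6, C 11, D 15, E 21. A and E advance.
Runoff: A is ranked above E on 35 ballots, E above A on 47.

E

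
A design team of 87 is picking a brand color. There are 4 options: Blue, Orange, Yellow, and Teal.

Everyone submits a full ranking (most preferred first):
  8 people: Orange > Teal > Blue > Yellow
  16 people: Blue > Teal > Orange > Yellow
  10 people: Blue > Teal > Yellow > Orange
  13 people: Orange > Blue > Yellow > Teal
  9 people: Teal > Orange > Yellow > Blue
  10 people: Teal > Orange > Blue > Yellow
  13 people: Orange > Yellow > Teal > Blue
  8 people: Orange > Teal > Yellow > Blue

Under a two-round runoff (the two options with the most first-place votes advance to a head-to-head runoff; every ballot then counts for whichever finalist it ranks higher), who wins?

Round 1 first-place votes: Blue 26, Orange 42, Yellow 0, Teal 19. Orange and Blue advance.
Runoff: Orange is ranked above Blue on 61 ballots, Blue above Orange on 26.

Orange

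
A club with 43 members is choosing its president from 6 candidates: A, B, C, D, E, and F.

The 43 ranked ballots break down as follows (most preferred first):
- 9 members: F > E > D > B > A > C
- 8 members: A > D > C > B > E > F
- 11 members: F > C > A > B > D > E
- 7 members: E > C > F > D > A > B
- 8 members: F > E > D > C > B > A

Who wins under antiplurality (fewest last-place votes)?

Last-place votes: A 8, B 7, C 9, D 0, E 11, F 8.

D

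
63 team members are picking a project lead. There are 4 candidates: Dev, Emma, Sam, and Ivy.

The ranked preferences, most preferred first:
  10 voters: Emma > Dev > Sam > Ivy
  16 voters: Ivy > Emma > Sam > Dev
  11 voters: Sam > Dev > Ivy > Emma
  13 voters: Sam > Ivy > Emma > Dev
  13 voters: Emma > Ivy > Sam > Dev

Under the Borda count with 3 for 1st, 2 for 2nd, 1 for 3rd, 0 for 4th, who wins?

Dev: 10×2 + 16×0 + 11×2 + 13×0 + 13×0 = 42
Emma: 10×3 + 16×2 + 11×0 + 13×1 + 13×3 = 114
Sam: 10×1 + 16×1 + 11×3 + 13×3 + 13×1 = 111
Ivy: 10×0 + 16×3 + 11×1 + 13×2 + 13×2 = 111

Emma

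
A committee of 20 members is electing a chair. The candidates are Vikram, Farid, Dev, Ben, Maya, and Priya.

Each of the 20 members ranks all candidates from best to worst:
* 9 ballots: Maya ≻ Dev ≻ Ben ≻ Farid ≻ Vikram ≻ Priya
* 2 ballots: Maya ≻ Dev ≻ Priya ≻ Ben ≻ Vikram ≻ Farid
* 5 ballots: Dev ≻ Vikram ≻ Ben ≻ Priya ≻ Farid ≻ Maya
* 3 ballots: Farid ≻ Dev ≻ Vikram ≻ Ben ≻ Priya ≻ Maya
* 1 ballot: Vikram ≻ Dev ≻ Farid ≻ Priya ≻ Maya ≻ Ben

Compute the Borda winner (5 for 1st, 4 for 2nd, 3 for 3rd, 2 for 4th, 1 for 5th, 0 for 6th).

Vikram: 9×1 + 2×1 + 5×4 + 3×3 + 1×5 = 45
Farid: 9×2 + 2×0 + 5×1 + 3×5 + 1×3 = 41
Dev: 9×4 + 2×4 + 5×5 + 3×4 + 1×4 = 85
Ben: 9×3 + 2×2 + 5×3 + 3×2 + 1×0 = 52
Maya: 9×5 + 2×5 + 5×0 + 3×0 + 1×1 = 56
Priya: 9×0 + 2×3 + 5×2 + 3×1 + 1×2 = 21

Dev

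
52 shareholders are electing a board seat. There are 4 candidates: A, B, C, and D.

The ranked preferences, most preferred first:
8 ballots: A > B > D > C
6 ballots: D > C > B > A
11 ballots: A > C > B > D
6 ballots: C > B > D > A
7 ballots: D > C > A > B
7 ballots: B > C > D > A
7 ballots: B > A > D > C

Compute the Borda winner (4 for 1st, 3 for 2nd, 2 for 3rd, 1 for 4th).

B

A: 8×4 + 6×1 + 11×4 + 6×1 + 7×2 + 7×1 + 7×3 = 130
B: 8×3 + 6×2 + 11×2 + 6×3 + 7×1 + 7×4 + 7×4 = 139
C: 8×1 + 6×3 + 11×3 + 6×4 + 7×3 + 7×3 + 7×1 = 132
D: 8×2 + 6×4 + 11×1 + 6×2 + 7×4 + 7×2 + 7×2 = 119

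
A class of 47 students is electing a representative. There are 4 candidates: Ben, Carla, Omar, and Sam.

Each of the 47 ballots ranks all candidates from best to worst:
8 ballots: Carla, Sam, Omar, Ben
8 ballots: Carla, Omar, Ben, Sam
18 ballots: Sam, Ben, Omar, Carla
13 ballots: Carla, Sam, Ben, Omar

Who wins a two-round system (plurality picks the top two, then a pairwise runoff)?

Round 1 first-place votes: Ben 0, Carla 29, Omar 0, Sam 18. Carla and Sam advance.
Runoff: Carla is ranked above Sam on 29 ballots, Sam above Carla on 18.

Carla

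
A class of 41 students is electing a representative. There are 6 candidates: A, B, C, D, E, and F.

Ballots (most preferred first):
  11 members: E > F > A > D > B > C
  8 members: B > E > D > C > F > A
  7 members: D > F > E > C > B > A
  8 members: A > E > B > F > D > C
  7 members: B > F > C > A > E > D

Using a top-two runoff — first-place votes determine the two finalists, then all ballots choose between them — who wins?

E

Round 1 first-place votes: A 8, B 15, C 0, D 7, E 11, F 0. B and E advance.
Runoff: B is ranked above E on 15 ballots, E above B on 26.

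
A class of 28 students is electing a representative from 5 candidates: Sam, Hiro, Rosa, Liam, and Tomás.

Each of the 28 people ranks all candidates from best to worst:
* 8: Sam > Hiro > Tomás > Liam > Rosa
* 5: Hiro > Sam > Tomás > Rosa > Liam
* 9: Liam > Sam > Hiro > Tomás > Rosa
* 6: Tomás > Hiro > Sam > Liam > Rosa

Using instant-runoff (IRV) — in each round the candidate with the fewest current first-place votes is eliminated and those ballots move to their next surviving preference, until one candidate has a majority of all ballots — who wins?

Sam

Round 1: Sam 8, Hiro 5, Rosa 0, Liam 9, Tomás 6. Rosa eliminated.
Round 2: Sam 8, Hiro 5, Liam 9, Tomás 6. Hiro eliminated.
Round 3: Sam 13, Liam 9, Tomás 6. Tomás eliminated.
Round 4: Sam 19, Liam 9. Sam has a majority (≥15).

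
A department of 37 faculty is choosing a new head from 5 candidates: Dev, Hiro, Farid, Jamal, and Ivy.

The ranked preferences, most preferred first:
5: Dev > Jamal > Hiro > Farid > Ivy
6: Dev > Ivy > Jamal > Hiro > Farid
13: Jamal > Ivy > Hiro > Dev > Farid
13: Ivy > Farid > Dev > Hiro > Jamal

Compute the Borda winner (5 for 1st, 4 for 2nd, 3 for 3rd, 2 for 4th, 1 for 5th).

Ivy

Dev: 5×5 + 6×5 + 13×2 + 13×3 = 120
Hiro: 5×3 + 6×2 + 13×3 + 13×2 = 92
Farid: 5×2 + 6×1 + 13×1 + 13×4 = 81
Jamal: 5×4 + 6×3 + 13×5 + 13×1 = 116
Ivy: 5×1 + 6×4 + 13×4 + 13×5 = 146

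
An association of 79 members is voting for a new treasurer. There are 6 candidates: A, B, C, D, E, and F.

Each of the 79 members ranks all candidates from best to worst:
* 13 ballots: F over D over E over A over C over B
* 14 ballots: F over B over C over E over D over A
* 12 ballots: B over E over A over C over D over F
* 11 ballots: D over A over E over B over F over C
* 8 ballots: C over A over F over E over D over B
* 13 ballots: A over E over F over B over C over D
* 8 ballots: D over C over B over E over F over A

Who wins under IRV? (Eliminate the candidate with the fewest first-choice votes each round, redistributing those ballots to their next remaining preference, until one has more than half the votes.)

Round 1: A 13, B 12, C 8, D 19, E 0, F 27. E eliminated.
Round 2: A 13, B 12, C 8, D 19, F 27. C eliminated.
Round 3: A 21, B 12, D 19, F 27. B eliminated.
Round 4: A 33, D 19, F 27. D eliminated.
Round 5: A 44, F 35. A has a majority (≥40).

A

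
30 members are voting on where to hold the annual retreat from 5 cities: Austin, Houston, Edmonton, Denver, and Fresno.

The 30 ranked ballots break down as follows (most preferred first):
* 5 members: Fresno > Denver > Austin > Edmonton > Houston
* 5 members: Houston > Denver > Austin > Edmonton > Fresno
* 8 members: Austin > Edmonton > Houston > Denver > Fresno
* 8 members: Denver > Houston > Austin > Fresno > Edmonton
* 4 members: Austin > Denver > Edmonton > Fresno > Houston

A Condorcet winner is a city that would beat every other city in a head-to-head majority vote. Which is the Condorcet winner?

Denver

Denver vs Austin: 18–12
Denver vs Houston: 17–13
Denver vs Edmonton: 22–8
Denver vs Fresno: 25–5
Denver beats every other city.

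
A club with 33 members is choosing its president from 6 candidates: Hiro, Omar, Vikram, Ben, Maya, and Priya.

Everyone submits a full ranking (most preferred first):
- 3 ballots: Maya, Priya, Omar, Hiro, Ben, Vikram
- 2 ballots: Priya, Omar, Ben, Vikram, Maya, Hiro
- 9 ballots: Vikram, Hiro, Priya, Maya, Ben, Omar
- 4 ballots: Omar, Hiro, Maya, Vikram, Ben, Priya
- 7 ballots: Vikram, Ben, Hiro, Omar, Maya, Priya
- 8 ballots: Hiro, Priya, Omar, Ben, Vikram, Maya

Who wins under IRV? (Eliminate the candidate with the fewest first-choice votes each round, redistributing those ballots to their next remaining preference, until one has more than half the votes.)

Omar

Round 1: Hiro 8, Omar 4, Vikram 16, Ben 0, Maya 3, Priya 2. Ben eliminated.
Round 2: Hiro 8, Omar 4, Vikram 16, Maya 3, Priya 2. Priya eliminated.
Round 3: Hiro 8, Omar 6, Vikram 16, Maya 3. Maya eliminated.
Round 4: Hiro 8, Omar 9, Vikram 16. Hiro eliminated.
Round 5: Omar 17, Vikram 16. Omar has a majority (≥17).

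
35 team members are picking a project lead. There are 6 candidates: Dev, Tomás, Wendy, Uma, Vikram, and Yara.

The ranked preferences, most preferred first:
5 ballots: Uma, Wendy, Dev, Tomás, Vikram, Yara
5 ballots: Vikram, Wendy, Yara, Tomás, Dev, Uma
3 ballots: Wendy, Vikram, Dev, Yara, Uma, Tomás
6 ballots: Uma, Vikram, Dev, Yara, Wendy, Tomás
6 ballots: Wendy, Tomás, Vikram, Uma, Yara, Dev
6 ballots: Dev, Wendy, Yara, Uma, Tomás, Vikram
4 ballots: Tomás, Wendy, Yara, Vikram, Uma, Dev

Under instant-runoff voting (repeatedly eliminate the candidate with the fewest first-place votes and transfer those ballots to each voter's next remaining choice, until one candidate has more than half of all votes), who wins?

Wendy

Round 1: Dev 6, Tomás 4, Wendy 9, Uma 11, Vikram 5, Yara 0. Yara eliminated.
Round 2: Dev 6, Tomás 4, Wendy 9, Uma 11, Vikram 5. Tomás eliminated.
Round 3: Dev 6, Wendy 13, Uma 11, Vikram 5. Vikram eliminated.
Round 4: Dev 6, Wendy 18, Uma 11. Wendy has a majority (≥18).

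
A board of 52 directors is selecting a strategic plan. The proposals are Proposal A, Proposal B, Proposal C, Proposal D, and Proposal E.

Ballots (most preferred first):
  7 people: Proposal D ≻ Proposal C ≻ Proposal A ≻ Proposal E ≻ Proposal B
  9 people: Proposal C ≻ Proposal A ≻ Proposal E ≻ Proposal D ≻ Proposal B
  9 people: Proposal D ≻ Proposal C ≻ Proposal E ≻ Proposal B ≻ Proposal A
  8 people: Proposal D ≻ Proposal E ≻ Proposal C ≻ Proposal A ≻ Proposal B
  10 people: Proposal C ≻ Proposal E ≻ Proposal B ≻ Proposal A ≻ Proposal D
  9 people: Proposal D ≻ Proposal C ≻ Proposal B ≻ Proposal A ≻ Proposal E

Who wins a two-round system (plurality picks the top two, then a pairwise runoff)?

Round 1 first-place votes: Proposal A 0, Proposal B 0, Proposal C 19, Proposal D 33, Proposal E 0. Proposal D and Proposal C advance.
Runoff: Proposal D is ranked above Proposal C on 33 ballots, Proposal C above Proposal D on 19.

Proposal D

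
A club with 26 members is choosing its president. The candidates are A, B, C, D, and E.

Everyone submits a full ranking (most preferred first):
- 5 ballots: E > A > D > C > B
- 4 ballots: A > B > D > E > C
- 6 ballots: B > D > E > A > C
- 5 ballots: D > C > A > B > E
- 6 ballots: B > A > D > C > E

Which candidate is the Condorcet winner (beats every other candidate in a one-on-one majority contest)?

A vs B: 14–12
A vs C: 21–5
A vs D: 15–11
A vs E: 15–11
A beats every other candidate.

A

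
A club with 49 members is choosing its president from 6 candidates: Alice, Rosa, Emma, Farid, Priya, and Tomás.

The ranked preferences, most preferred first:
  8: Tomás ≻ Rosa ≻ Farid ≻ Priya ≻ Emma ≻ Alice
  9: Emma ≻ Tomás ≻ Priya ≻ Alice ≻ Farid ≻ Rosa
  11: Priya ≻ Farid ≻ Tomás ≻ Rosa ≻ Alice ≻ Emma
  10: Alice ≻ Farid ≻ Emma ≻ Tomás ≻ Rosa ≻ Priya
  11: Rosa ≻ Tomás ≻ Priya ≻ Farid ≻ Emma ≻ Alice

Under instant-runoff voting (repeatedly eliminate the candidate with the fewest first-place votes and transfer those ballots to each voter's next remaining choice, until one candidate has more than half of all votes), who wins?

Rosa

Round 1: Alice 10, Rosa 11, Emma 9, Farid 0, Priya 11, Tomás 8. Farid eliminated.
Round 2: Alice 10, Rosa 11, Emma 9, Priya 11, Tomás 8. Tomás eliminated.
Round 3: Alice 10, Rosa 19, Emma 9, Priya 11. Emma eliminated.
Round 4: Alice 10, Rosa 19, Priya 20. Alice eliminated.
Round 5: Rosa 29, Priya 20. Rosa has a majority (≥25).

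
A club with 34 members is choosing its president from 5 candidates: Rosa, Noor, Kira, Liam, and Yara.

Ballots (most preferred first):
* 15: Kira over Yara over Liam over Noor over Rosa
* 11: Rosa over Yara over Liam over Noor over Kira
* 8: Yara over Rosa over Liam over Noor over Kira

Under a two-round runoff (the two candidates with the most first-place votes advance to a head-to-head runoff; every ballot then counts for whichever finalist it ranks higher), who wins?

Rosa

Round 1 first-place votes: Rosa 11, Noor 0, Kira 15, Liam 0, Yara 8. Kira and Rosa advance.
Runoff: Kira is ranked above Rosa on 15 ballots, Rosa above Kira on 19.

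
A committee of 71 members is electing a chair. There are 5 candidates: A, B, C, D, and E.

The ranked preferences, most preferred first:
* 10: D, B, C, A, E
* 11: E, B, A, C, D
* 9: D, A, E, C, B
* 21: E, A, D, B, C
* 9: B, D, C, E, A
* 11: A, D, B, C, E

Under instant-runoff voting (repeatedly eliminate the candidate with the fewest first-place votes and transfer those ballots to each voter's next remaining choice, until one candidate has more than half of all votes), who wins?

D

Round 1: A 11, B 9, C 0, D 19, E 32. C eliminated.
Round 2: A 11, B 9, D 19, E 32. B eliminated.
Round 3: A 11, D 28, E 32. A eliminated.
Round 4: D 39, E 32. D has a majority (≥36).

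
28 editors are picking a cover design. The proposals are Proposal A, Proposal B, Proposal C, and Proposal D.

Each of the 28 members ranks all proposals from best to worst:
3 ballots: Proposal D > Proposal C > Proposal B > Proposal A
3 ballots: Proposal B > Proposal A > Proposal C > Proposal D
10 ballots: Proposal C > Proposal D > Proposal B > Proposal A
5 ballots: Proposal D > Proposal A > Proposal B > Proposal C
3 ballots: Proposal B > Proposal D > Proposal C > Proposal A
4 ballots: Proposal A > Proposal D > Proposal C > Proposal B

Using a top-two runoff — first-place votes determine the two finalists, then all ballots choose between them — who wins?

Round 1 first-place votes: Proposal A 4, Proposal B 6, Proposal C 10, Proposal D 8. Proposal C and Proposal D advance.
Runoff: Proposal C is ranked above Proposal D on 13 ballots, Proposal D above Proposal C on 15.

Proposal D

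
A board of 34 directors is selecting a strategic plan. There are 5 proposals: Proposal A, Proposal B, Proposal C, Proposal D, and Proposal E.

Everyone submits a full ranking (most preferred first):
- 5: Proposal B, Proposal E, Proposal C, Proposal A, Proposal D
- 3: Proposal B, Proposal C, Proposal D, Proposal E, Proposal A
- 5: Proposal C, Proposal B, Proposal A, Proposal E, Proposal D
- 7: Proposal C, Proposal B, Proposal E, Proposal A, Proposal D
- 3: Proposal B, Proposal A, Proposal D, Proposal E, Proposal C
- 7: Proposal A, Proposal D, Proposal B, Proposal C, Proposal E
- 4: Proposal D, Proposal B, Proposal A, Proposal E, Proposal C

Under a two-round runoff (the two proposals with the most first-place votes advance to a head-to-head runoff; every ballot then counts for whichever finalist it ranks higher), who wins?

Round 1 first-place votes: Proposal A 7, Proposal B 11, Proposal C 12, Proposal D 4, Proposal E 0. Proposal C and Proposal B advance.
Runoff: Proposal C is ranked above Proposal B on 12 ballots, Proposal B above Proposal C on 22.

Proposal B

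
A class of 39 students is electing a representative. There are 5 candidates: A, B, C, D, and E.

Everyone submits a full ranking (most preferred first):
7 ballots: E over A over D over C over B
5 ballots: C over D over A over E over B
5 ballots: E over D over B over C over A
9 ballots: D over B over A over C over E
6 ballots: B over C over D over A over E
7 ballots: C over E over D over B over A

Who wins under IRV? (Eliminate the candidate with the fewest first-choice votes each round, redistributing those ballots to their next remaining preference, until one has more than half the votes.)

C

Round 1: A 0, B 6, C 12, D 9, E 12. A eliminated.
Round 2: B 6, C 12, D 9, E 12. B eliminated.
Round 3: C 18, D 9, E 12. D eliminated.
Round 4: C 27, E 12. C has a majority (≥20).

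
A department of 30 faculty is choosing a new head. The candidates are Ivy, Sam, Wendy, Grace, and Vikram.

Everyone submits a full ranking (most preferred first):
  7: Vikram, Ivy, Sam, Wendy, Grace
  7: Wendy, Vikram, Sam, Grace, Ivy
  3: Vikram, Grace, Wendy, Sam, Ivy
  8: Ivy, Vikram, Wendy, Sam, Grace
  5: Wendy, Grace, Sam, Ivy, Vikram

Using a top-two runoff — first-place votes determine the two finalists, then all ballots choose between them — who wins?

Vikram

Round 1 first-place votes: Ivy 8, Sam 0, Wendy 12, Grace 0, Vikram 10. Wendy and Vikram advance.
Runoff: Wendy is ranked above Vikram on 12 ballots, Vikram above Wendy on 18.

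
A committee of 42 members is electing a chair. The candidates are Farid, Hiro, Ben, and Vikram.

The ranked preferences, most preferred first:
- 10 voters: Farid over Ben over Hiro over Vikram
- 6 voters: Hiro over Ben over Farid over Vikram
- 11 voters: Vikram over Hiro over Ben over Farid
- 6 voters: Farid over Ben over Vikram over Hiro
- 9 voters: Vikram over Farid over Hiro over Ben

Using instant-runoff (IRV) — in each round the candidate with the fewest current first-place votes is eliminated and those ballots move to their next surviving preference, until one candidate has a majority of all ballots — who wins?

Round 1: Farid 16, Hiro 6, Ben 0, Vikram 20. Ben eliminated.
Round 2: Farid 16, Hiro 6, Vikram 20. Hiro eliminated.
Round 3: Farid 22, Vikram 20. Farid has a majority (≥22).

Farid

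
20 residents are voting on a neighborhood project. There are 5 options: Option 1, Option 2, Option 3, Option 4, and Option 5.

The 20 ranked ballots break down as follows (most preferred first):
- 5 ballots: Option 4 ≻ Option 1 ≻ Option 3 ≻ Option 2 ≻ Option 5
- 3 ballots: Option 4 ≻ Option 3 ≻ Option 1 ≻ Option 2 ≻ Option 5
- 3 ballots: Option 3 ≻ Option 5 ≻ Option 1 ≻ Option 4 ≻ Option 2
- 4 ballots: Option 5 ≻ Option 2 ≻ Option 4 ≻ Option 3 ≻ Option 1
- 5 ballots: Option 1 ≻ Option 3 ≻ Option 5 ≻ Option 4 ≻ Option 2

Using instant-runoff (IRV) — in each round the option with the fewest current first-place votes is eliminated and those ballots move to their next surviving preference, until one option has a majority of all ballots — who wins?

Option 5

Round 1: Option 1 5, Option 2 0, Option 3 3, Option 4 8, Option 5 4. Option 2 eliminated.
Round 2: Option 1 5, Option 3 3, Option 4 8, Option 5 4. Option 3 eliminated.
Round 3: Option 1 5, Option 4 8, Option 5 7. Option 1 eliminated.
Round 4: Option 4 8, Option 5 12. Option 5 has a majority (≥11).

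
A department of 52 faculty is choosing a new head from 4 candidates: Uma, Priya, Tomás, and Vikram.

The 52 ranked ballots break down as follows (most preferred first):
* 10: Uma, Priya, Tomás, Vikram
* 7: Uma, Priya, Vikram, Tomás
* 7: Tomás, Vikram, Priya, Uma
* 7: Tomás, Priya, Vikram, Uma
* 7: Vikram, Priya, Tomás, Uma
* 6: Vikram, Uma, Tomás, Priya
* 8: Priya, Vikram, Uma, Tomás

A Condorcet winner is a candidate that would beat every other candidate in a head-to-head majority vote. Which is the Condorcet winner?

Priya vs Uma: 29–23
Priya vs Tomás: 32–20
Priya vs Vikram: 32–20
Priya beats every other candidate.

Priya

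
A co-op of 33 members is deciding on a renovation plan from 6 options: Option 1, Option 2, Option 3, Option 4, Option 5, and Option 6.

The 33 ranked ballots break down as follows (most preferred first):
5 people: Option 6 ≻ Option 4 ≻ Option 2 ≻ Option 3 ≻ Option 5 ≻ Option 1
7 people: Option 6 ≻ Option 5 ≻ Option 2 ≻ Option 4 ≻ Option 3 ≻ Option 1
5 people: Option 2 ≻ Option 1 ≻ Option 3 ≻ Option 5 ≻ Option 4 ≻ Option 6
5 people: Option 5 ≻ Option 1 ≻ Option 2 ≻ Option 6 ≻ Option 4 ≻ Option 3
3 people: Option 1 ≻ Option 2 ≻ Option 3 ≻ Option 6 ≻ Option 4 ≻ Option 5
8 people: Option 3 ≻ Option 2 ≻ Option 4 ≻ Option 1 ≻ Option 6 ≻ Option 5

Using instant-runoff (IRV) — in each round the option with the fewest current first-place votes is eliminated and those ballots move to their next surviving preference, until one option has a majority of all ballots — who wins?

Round 1: Option 1 3, Option 2 5, Option 3 8, Option 4 0, Option 5 5, Option 6 12. Option 4 eliminated.
Round 2: Option 1 3, Option 2 5, Option 3 8, Option 5 5, Option 6 12. Option 1 eliminated.
Round 3: Option 2 8, Option 3 8, Option 5 5, Option 6 12. Option 5 eliminated.
Round 4: Option 2 13, Option 3 8, Option 6 12. Option 3 eliminated.
Round 5: Option 2 21, Option 6 12. Option 2 has a majority (≥17).

Option 2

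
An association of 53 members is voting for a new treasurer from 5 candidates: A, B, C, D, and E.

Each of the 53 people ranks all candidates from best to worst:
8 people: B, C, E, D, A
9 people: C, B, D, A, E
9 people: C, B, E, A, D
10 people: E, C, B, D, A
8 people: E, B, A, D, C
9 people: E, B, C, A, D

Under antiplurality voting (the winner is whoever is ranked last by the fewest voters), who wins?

Last-place votes: A 18, B 0, C 8, D 18, E 9.

B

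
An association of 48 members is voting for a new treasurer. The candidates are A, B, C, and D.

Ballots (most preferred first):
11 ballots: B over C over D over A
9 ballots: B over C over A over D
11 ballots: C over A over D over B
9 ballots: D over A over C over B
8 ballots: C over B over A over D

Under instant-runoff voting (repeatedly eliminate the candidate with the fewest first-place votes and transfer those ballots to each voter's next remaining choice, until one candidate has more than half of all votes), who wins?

C

Round 1: A 0, B 20, C 19, D 9. A eliminated.
Round 2: B 20, C 19, D 9. D eliminated.
Round 3: B 20, C 28. C has a majority (≥25).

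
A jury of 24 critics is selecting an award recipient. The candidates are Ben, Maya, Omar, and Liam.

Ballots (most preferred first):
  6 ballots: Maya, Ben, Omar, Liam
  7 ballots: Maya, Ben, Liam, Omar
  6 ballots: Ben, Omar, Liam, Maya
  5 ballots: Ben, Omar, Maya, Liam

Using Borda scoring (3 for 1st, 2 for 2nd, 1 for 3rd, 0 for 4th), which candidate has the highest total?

Ben: 6×2 + 7×2 + 6×3 + 5×3 = 59
Maya: 6×3 + 7×3 + 6×0 + 5×1 = 44
Omar: 6×1 + 7×0 + 6×2 + 5×2 = 28
Liam: 6×0 + 7×1 + 6×1 + 5×0 = 13

Ben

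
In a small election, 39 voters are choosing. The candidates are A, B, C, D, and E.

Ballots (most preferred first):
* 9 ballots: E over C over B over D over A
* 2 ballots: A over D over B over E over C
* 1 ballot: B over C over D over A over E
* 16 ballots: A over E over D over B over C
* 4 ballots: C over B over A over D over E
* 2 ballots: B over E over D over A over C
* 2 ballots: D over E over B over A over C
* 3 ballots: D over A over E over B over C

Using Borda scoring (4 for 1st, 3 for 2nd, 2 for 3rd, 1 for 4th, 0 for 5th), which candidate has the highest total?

A: 9×0 + 2×4 + 1×1 + 16×4 + 4×2 + 2×1 + 2×1 + 3×3 = 94
B: 9×2 + 2×2 + 1×4 + 16×1 + 4×3 + 2×4 + 2×2 + 3×1 = 69
C: 9×3 + 2×0 + 1×3 + 16×0 + 4×4 + 2×0 + 2×0 + 3×0 = 46
D: 9×1 + 2×3 + 1×2 + 16×2 + 4×1 + 2×2 + 2×4 + 3×4 = 77
E: 9×4 + 2×1 + 1×0 + 16×3 + 4×0 + 2×3 + 2×3 + 3×2 = 104

E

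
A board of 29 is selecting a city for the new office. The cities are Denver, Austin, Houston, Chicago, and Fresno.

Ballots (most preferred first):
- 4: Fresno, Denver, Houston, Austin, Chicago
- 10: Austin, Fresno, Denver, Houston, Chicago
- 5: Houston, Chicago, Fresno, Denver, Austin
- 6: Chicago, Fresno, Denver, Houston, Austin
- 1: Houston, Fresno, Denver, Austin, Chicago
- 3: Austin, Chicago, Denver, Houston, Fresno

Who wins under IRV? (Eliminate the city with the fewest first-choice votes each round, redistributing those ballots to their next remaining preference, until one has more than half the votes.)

Round 1: Denver 0, Austin 13, Houston 6, Chicago 6, Fresno 4. Denver eliminated.
Round 2: Austin 13, Houston 6, Chicago 6, Fresno 4. Fresno eliminated.
Round 3: Austin 13, Houston 10, Chicago 6. Chicago eliminated.
Round 4: Austin 13, Houston 16. Houston has a majority (≥15).

Houston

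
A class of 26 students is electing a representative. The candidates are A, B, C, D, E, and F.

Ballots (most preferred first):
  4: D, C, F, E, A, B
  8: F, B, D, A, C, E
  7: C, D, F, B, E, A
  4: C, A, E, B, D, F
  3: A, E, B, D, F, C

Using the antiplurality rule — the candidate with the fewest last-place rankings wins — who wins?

D

Last-place votes: A 7, B 4, C 3, D 0, E 8, F 4.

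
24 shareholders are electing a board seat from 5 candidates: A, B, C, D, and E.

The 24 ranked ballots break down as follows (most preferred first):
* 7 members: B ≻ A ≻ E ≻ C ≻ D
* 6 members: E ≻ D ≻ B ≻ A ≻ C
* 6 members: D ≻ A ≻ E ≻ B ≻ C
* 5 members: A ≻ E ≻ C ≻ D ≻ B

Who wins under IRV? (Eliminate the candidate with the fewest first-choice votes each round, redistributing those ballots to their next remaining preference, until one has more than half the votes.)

E

Round 1: A 5, B 7, C 0, D 6, E 6. C eliminated.
Round 2: A 5, B 7, D 6, E 6. A eliminated.
Round 3: B 7, D 6, E 11. D eliminated.
Round 4: B 7, E 17. E has a majority (≥13).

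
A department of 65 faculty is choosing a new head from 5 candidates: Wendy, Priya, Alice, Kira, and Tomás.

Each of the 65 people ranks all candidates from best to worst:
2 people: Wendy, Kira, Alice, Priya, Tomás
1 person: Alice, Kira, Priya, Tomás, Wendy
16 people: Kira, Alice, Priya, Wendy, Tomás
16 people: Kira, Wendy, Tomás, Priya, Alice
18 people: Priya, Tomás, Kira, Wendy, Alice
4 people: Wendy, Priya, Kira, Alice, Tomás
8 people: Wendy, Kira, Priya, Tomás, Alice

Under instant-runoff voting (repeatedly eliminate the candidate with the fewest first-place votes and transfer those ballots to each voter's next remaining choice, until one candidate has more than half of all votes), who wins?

Kira

Round 1: Wendy 14, Priya 18, Alice 1, Kira 32, Tomás 0. Tomás eliminated.
Round 2: Wendy 14, Priya 18, Alice 1, Kira 32. Alice eliminated.
Round 3: Wendy 14, Priya 18, Kira 33. Kira has a majority (≥33).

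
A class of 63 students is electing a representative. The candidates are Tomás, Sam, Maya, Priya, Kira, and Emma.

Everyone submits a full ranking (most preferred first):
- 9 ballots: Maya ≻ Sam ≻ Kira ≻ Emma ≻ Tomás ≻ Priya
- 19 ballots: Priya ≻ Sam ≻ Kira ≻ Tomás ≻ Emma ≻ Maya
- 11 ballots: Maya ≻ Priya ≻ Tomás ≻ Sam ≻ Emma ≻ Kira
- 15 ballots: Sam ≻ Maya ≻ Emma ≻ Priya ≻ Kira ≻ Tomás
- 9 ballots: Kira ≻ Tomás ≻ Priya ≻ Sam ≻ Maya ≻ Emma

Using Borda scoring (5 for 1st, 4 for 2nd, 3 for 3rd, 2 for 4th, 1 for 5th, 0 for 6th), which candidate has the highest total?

Tomás: 9×1 + 19×2 + 11×3 + 15×0 + 9×4 = 116
Sam: 9×4 + 19×4 + 11×2 + 15×5 + 9×2 = 227
Maya: 9×5 + 19×0 + 11×5 + 15×4 + 9×1 = 169
Priya: 9×0 + 19×5 + 11×4 + 15×2 + 9×3 = 196
Kira: 9×3 + 19×3 + 11×0 + 15×1 + 9×5 = 144
Emma: 9×2 + 19×1 + 11×1 + 15×3 + 9×0 = 93

Sam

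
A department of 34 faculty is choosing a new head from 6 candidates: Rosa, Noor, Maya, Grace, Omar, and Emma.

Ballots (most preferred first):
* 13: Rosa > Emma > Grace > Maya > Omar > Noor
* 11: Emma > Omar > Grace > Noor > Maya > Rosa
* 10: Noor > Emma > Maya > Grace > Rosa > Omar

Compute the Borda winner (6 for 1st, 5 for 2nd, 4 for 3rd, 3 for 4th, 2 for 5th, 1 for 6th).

Emma

Rosa: 13×6 + 11×1 + 10×2 = 109
Noor: 13×1 + 11×3 + 10×6 = 106
Maya: 13×3 + 11×2 + 10×4 = 101
Grace: 13×4 + 11×4 + 10×3 = 126
Omar: 13×2 + 11×5 + 10×1 = 91
Emma: 13×5 + 11×6 + 10×5 = 181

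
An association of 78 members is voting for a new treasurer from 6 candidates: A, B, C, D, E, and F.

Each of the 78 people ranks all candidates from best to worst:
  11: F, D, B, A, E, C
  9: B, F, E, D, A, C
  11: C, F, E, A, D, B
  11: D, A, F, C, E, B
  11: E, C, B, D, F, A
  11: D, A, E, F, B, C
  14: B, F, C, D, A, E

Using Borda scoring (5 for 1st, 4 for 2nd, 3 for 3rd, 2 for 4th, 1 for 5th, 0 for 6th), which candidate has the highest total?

A: 11×2 + 9×1 + 11×2 + 11×4 + 11×0 + 11×4 + 14×1 = 155
B: 11×3 + 9×5 + 11×0 + 11×0 + 11×3 + 11×1 + 14×5 = 192
C: 11×0 + 9×0 + 11×5 + 11×2 + 11×4 + 11×0 + 14×3 = 163
D: 11×4 + 9×2 + 11×1 + 11×5 + 11×2 + 11×5 + 14×2 = 233
E: 11×1 + 9×3 + 11×3 + 11×1 + 11×5 + 11×3 + 14×0 = 170
F: 11×5 + 9×4 + 11×4 + 11×3 + 11×1 + 11×2 + 14×4 = 257

F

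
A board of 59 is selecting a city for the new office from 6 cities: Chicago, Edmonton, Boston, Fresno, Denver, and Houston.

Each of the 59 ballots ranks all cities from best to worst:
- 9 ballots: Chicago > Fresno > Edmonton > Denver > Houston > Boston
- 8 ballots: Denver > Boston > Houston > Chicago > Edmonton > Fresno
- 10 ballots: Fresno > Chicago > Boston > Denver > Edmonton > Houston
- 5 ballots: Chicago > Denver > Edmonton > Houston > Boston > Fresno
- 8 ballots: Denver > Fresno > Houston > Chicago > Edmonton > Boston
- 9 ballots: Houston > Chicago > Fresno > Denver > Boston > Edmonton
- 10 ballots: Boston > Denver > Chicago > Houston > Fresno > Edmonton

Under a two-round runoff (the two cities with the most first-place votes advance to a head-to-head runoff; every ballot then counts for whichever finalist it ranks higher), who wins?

Round 1 first-place votes: Chicago 14, Edmonton 0, Boston 10, Fresno 10, Denver 16, Houston 9. Denver and Chicago advance.
Runoff: Denver is ranked above Chicago on 26 ballots, Chicago above Denver on 33.

Chicago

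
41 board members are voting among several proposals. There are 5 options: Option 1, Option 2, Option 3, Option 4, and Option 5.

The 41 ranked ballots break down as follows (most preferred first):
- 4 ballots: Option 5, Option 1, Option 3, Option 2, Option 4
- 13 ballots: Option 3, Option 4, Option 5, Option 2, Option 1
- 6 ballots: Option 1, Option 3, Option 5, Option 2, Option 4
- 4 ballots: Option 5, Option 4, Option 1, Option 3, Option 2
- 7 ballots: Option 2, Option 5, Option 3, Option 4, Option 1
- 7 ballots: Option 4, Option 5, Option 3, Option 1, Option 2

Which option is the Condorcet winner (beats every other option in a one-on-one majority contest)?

Option 5

Option 5 vs Option 1: 35–6
Option 5 vs Option 2: 34–7
Option 5 vs Option 3: 22–19
Option 5 vs Option 4: 21–20
Option 5 beats every other option.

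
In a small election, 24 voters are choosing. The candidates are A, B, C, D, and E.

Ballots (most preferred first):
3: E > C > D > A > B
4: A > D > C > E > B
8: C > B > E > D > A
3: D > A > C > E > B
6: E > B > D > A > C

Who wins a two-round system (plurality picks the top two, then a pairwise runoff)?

C

Round 1 first-place votes: A 4, B 0, C 8, D 3, E 9. E and C advance.
Runoff: E is ranked above C on 9 ballots, C above E on 15.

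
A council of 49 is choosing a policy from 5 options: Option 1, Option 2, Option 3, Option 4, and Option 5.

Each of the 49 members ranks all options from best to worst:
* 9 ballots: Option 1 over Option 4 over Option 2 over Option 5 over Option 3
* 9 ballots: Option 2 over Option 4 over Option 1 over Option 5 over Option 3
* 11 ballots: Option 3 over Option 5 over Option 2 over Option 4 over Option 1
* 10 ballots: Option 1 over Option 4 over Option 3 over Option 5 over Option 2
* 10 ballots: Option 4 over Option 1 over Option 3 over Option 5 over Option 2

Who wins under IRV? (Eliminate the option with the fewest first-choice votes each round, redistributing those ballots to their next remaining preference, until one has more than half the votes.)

Round 1: Option 1 19, Option 2 9, Option 3 11, Option 4 10, Option 5 0. Option 5 eliminated.
Round 2: Option 1 19, Option 2 9, Option 3 11, Option 4 10. Option 2 eliminated.
Round 3: Option 1 19, Option 3 11, Option 4 19. Option 3 eliminated.
Round 4: Option 1 19, Option 4 30. Option 4 has a majority (≥25).

Option 4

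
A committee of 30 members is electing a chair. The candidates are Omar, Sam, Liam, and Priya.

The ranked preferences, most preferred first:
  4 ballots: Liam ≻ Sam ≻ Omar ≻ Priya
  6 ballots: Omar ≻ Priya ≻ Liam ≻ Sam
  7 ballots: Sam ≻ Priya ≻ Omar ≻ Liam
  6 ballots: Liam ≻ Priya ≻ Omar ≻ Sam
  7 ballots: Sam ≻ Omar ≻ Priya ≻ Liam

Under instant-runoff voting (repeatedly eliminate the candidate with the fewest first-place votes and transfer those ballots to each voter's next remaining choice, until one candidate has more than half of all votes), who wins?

Liam

Round 1: Omar 6, Sam 14, Liam 10, Priya 0. Priya eliminated.
Round 2: Omar 6, Sam 14, Liam 10. Omar eliminated.
Round 3: Sam 14, Liam 16. Liam has a majority (≥16).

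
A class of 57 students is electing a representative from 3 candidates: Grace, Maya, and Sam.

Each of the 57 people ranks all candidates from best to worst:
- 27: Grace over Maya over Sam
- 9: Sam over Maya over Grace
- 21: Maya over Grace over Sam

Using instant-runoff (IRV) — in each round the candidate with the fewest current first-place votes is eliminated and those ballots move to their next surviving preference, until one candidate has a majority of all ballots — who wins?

Round 1: Grace 27, Maya 21, Sam 9. Sam eliminated.
Round 2: Grace 27, Maya 30. Maya has a majority (≥29).

Maya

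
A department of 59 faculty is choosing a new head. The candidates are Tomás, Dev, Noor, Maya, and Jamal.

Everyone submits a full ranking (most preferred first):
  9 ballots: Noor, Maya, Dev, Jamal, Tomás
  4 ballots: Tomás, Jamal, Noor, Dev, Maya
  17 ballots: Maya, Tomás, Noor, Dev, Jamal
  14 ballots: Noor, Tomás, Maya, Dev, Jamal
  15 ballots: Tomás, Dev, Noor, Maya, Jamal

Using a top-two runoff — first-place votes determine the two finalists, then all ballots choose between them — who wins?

Round 1 first-place votes: Tomás 19, Dev 0, Noor 23, Maya 17, Jamal 0. Noor and Tomás advance.
Runoff: Noor is ranked above Tomás on 23 ballots, Tomás above Noor on 36.

Tomás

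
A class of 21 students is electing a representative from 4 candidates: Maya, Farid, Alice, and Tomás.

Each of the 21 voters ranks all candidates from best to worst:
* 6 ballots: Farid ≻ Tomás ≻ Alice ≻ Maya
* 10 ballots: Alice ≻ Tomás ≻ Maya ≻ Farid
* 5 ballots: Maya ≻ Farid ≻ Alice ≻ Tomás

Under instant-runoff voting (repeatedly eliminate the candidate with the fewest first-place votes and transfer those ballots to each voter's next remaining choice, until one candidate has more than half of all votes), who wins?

Farid

Round 1: Maya 5, Farid 6, Alice 10, Tomás 0. Tomás eliminated.
Round 2: Maya 5, Farid 6, Alice 10. Maya eliminated.
Round 3: Farid 11, Alice 10. Farid has a majority (≥11).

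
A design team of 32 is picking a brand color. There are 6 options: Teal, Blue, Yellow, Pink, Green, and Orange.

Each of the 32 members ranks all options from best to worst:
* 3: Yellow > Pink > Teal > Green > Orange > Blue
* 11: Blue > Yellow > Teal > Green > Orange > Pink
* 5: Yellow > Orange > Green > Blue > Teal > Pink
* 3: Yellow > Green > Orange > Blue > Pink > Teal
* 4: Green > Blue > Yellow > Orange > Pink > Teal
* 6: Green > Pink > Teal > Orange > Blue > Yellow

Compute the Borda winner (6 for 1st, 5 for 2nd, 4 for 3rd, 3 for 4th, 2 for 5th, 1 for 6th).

Teal: 3×4 + 11×4 + 5×2 + 3×1 + 4×1 + 6×4 = 97
Blue: 3×1 + 11×6 + 5×3 + 3×3 + 4×5 + 6×2 = 125
Yellow: 3×6 + 11×5 + 5×6 + 3×6 + 4×4 + 6×1 = 143
Pink: 3×5 + 11×1 + 5×1 + 3×2 + 4×2 + 6×5 = 75
Green: 3×3 + 11×3 + 5×4 + 3×5 + 4×6 + 6×6 = 137
Orange: 3×2 + 11×2 + 5×5 + 3×4 + 4×3 + 6×3 = 95

Yellow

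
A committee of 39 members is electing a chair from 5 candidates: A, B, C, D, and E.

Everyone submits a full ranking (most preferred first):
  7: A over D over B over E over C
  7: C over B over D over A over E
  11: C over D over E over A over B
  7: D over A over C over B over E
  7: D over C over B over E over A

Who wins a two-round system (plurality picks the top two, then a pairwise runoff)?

D

Round 1 first-place votes: A 7, B 0, C 18, D 14, E 0. C and D advance.
Runoff: C is ranked above D on 18 ballots, D above C on 21.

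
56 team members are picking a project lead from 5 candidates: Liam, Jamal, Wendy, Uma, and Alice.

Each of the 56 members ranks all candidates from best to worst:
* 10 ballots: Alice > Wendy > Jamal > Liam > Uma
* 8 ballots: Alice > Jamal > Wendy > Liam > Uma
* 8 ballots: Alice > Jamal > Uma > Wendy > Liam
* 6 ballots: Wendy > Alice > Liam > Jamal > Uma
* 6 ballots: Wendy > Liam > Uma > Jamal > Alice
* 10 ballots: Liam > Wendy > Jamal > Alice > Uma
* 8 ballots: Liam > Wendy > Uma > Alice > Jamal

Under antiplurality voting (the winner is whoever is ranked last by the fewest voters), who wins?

Wendy

Last-place votes: Liam 8, Jamal 8, Wendy 0, Uma 34, Alice 6.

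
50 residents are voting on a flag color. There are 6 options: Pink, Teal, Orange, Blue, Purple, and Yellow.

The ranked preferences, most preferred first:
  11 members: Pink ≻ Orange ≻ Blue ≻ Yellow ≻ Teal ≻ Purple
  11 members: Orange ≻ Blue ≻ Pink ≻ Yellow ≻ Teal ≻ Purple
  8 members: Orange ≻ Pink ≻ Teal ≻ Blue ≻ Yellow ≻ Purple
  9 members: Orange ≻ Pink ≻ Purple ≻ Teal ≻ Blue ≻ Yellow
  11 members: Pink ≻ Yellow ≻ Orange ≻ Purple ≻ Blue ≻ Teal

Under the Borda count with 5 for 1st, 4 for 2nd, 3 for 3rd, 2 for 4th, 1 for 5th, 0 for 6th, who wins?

Orange

Pink: 11×5 + 11×3 + 8×4 + 9×4 + 11×5 = 211
Teal: 11×1 + 11×1 + 8×3 + 9×2 + 11×0 = 64
Orange: 11×4 + 11×5 + 8×5 + 9×5 + 11×3 = 217
Blue: 11×3 + 11×4 + 8×2 + 9×1 + 11×1 = 113
Purple: 11×0 + 11×0 + 8×0 + 9×3 + 11×2 = 49
Yellow: 11×2 + 11×2 + 8×1 + 9×0 + 11×4 = 96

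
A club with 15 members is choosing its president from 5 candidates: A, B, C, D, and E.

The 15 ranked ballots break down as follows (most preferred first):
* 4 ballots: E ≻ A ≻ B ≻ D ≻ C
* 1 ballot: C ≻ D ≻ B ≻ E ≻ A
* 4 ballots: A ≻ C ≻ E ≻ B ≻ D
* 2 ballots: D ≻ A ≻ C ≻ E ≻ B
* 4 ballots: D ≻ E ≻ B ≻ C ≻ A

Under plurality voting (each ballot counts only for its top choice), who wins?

D

First-place votes: A 4, B 0, C 1, D 6, E 4.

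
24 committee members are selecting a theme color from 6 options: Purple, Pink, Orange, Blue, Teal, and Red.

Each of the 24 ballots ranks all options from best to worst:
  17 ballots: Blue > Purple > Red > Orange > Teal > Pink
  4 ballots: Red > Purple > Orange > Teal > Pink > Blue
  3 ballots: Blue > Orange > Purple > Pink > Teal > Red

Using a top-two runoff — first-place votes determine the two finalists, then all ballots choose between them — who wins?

Blue

Round 1 first-place votes: Purple 0, Pink 0, Orange 0, Blue 20, Teal 0, Red 4. Blue and Red advance.
Runoff: Blue is ranked above Red on 20 ballots, Red above Blue on 4.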